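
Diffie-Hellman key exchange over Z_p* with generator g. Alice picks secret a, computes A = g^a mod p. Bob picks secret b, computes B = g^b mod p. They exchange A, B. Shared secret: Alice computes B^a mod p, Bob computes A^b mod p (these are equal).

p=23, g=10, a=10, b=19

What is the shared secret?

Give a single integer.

A = 10^10 mod 23  (bits of 10 = 1010)
  bit 0 = 1: r = r^2 * 10 mod 23 = 1^2 * 10 = 1*10 = 10
  bit 1 = 0: r = r^2 mod 23 = 10^2 = 8
  bit 2 = 1: r = r^2 * 10 mod 23 = 8^2 * 10 = 18*10 = 19
  bit 3 = 0: r = r^2 mod 23 = 19^2 = 16
  -> A = 16
B = 10^19 mod 23  (bits of 19 = 10011)
  bit 0 = 1: r = r^2 * 10 mod 23 = 1^2 * 10 = 1*10 = 10
  bit 1 = 0: r = r^2 mod 23 = 10^2 = 8
  bit 2 = 0: r = r^2 mod 23 = 8^2 = 18
  bit 3 = 1: r = r^2 * 10 mod 23 = 18^2 * 10 = 2*10 = 20
  bit 4 = 1: r = r^2 * 10 mod 23 = 20^2 * 10 = 9*10 = 21
  -> B = 21
s = B^a = 21^10 mod 23  (bits of 10 = 1010)
  bit 0 = 1: r = r^2 * 21 mod 23 = 1^2 * 21 = 1*21 = 21
  bit 1 = 0: r = r^2 mod 23 = 21^2 = 4
  bit 2 = 1: r = r^2 * 21 mod 23 = 4^2 * 21 = 16*21 = 14
  bit 3 = 0: r = r^2 mod 23 = 14^2 = 12
  -> s = B^a = 12

Answer: 12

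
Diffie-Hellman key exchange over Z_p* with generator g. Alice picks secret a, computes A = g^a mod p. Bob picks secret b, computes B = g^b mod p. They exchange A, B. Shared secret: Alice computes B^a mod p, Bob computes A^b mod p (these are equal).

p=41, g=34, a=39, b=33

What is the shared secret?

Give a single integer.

Answer: 24

Derivation:
A = 34^39 mod 41  (bits of 39 = 100111)
  bit 0 = 1: r = r^2 * 34 mod 41 = 1^2 * 34 = 1*34 = 34
  bit 1 = 0: r = r^2 mod 41 = 34^2 = 8
  bit 2 = 0: r = r^2 mod 41 = 8^2 = 23
  bit 3 = 1: r = r^2 * 34 mod 41 = 23^2 * 34 = 37*34 = 28
  bit 4 = 1: r = r^2 * 34 mod 41 = 28^2 * 34 = 5*34 = 6
  bit 5 = 1: r = r^2 * 34 mod 41 = 6^2 * 34 = 36*34 = 35
  -> A = 35
B = 34^33 mod 41  (bits of 33 = 100001)
  bit 0 = 1: r = r^2 * 34 mod 41 = 1^2 * 34 = 1*34 = 34
  bit 1 = 0: r = r^2 mod 41 = 34^2 = 8
  bit 2 = 0: r = r^2 mod 41 = 8^2 = 23
  bit 3 = 0: r = r^2 mod 41 = 23^2 = 37
  bit 4 = 0: r = r^2 mod 41 = 37^2 = 16
  bit 5 = 1: r = r^2 * 34 mod 41 = 16^2 * 34 = 10*34 = 12
  -> B = 12
s = B^a = 12^39 mod 41  (bits of 39 = 100111)
  bit 0 = 1: r = r^2 * 12 mod 41 = 1^2 * 12 = 1*12 = 12
  bit 1 = 0: r = r^2 mod 41 = 12^2 = 21
  bit 2 = 0: r = r^2 mod 41 = 21^2 = 31
  bit 3 = 1: r = r^2 * 12 mod 41 = 31^2 * 12 = 18*12 = 11
  bit 4 = 1: r = r^2 * 12 mod 41 = 11^2 * 12 = 39*12 = 17
  bit 5 = 1: r = r^2 * 12 mod 41 = 17^2 * 12 = 2*12 = 24
  -> s = B^a = 24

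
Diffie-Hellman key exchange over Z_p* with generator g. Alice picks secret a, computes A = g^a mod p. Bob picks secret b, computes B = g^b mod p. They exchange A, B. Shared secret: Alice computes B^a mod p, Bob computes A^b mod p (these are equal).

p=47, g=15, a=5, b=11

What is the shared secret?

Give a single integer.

A = 15^5 mod 47  (bits of 5 = 101)
  bit 0 = 1: r = r^2 * 15 mod 47 = 1^2 * 15 = 1*15 = 15
  bit 1 = 0: r = r^2 mod 47 = 15^2 = 37
  bit 2 = 1: r = r^2 * 15 mod 47 = 37^2 * 15 = 6*15 = 43
  -> A = 43
B = 15^11 mod 47  (bits of 11 = 1011)
  bit 0 = 1: r = r^2 * 15 mod 47 = 1^2 * 15 = 1*15 = 15
  bit 1 = 0: r = r^2 mod 47 = 15^2 = 37
  bit 2 = 1: r = r^2 * 15 mod 47 = 37^2 * 15 = 6*15 = 43
  bit 3 = 1: r = r^2 * 15 mod 47 = 43^2 * 15 = 16*15 = 5
  -> B = 5
s = B^a = 5^5 mod 47  (bits of 5 = 101)
  bit 0 = 1: r = r^2 * 5 mod 47 = 1^2 * 5 = 1*5 = 5
  bit 1 = 0: r = r^2 mod 47 = 5^2 = 25
  bit 2 = 1: r = r^2 * 5 mod 47 = 25^2 * 5 = 14*5 = 23
  -> s = B^a = 23

Answer: 23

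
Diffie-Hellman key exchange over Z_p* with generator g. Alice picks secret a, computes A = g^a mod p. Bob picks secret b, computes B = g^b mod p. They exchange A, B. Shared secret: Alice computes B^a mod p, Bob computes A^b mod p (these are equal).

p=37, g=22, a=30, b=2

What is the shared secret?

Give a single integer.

A = 22^30 mod 37  (bits of 30 = 11110)
  bit 0 = 1: r = r^2 * 22 mod 37 = 1^2 * 22 = 1*22 = 22
  bit 1 = 1: r = r^2 * 22 mod 37 = 22^2 * 22 = 3*22 = 29
  bit 2 = 1: r = r^2 * 22 mod 37 = 29^2 * 22 = 27*22 = 2
  bit 3 = 1: r = r^2 * 22 mod 37 = 2^2 * 22 = 4*22 = 14
  bit 4 = 0: r = r^2 mod 37 = 14^2 = 11
  -> A = 11
B = 22^2 mod 37  (bits of 2 = 10)
  bit 0 = 1: r = r^2 * 22 mod 37 = 1^2 * 22 = 1*22 = 22
  bit 1 = 0: r = r^2 mod 37 = 22^2 = 3
  -> B = 3
s = B^a = 3^30 mod 37  (bits of 30 = 11110)
  bit 0 = 1: r = r^2 * 3 mod 37 = 1^2 * 3 = 1*3 = 3
  bit 1 = 1: r = r^2 * 3 mod 37 = 3^2 * 3 = 9*3 = 27
  bit 2 = 1: r = r^2 * 3 mod 37 = 27^2 * 3 = 26*3 = 4
  bit 3 = 1: r = r^2 * 3 mod 37 = 4^2 * 3 = 16*3 = 11
  bit 4 = 0: r = r^2 mod 37 = 11^2 = 10
  -> s = B^a = 10

Answer: 10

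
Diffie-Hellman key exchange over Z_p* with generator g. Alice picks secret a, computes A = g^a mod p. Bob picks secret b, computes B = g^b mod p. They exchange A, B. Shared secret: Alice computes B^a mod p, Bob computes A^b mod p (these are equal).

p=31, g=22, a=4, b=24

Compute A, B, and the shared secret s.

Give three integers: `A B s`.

Answer: 20 4 8

Derivation:
A = 22^4 mod 31  (bits of 4 = 100)
  bit 0 = 1: r = r^2 * 22 mod 31 = 1^2 * 22 = 1*22 = 22
  bit 1 = 0: r = r^2 mod 31 = 22^2 = 19
  bit 2 = 0: r = r^2 mod 31 = 19^2 = 20
  -> A = 20
B = 22^24 mod 31  (bits of 24 = 11000)
  bit 0 = 1: r = r^2 * 22 mod 31 = 1^2 * 22 = 1*22 = 22
  bit 1 = 1: r = r^2 * 22 mod 31 = 22^2 * 22 = 19*22 = 15
  bit 2 = 0: r = r^2 mod 31 = 15^2 = 8
  bit 3 = 0: r = r^2 mod 31 = 8^2 = 2
  bit 4 = 0: r = r^2 mod 31 = 2^2 = 4
  -> B = 4
s = B^a = 4^4 mod 31  (bits of 4 = 100)
  bit 0 = 1: r = r^2 * 4 mod 31 = 1^2 * 4 = 1*4 = 4
  bit 1 = 0: r = r^2 mod 31 = 4^2 = 16
  bit 2 = 0: r = r^2 mod 31 = 16^2 = 8
  -> s = B^a = 8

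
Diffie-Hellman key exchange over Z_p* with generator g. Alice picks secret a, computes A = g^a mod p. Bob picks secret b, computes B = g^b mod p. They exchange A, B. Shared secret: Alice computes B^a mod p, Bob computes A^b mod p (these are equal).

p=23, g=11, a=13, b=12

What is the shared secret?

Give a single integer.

Answer: 6

Derivation:
A = 11^13 mod 23  (bits of 13 = 1101)
  bit 0 = 1: r = r^2 * 11 mod 23 = 1^2 * 11 = 1*11 = 11
  bit 1 = 1: r = r^2 * 11 mod 23 = 11^2 * 11 = 6*11 = 20
  bit 2 = 0: r = r^2 mod 23 = 20^2 = 9
  bit 3 = 1: r = r^2 * 11 mod 23 = 9^2 * 11 = 12*11 = 17
  -> A = 17
B = 11^12 mod 23  (bits of 12 = 1100)
  bit 0 = 1: r = r^2 * 11 mod 23 = 1^2 * 11 = 1*11 = 11
  bit 1 = 1: r = r^2 * 11 mod 23 = 11^2 * 11 = 6*11 = 20
  bit 2 = 0: r = r^2 mod 23 = 20^2 = 9
  bit 3 = 0: r = r^2 mod 23 = 9^2 = 12
  -> B = 12
s = B^a = 12^13 mod 23  (bits of 13 = 1101)
  bit 0 = 1: r = r^2 * 12 mod 23 = 1^2 * 12 = 1*12 = 12
  bit 1 = 1: r = r^2 * 12 mod 23 = 12^2 * 12 = 6*12 = 3
  bit 2 = 0: r = r^2 mod 23 = 3^2 = 9
  bit 3 = 1: r = r^2 * 12 mod 23 = 9^2 * 12 = 12*12 = 6
  -> s = B^a = 6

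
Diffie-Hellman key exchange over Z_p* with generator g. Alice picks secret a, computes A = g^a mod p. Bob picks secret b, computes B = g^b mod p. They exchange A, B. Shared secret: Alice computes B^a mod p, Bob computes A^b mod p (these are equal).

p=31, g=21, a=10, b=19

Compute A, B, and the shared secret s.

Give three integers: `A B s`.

A = 21^10 mod 31  (bits of 10 = 1010)
  bit 0 = 1: r = r^2 * 21 mod 31 = 1^2 * 21 = 1*21 = 21
  bit 1 = 0: r = r^2 mod 31 = 21^2 = 7
  bit 2 = 1: r = r^2 * 21 mod 31 = 7^2 * 21 = 18*21 = 6
  bit 3 = 0: r = r^2 mod 31 = 6^2 = 5
  -> A = 5
B = 21^19 mod 31  (bits of 19 = 10011)
  bit 0 = 1: r = r^2 * 21 mod 31 = 1^2 * 21 = 1*21 = 21
  bit 1 = 0: r = r^2 mod 31 = 21^2 = 7
  bit 2 = 0: r = r^2 mod 31 = 7^2 = 18
  bit 3 = 1: r = r^2 * 21 mod 31 = 18^2 * 21 = 14*21 = 15
  bit 4 = 1: r = r^2 * 21 mod 31 = 15^2 * 21 = 8*21 = 13
  -> B = 13
s = B^a = 13^10 mod 31  (bits of 10 = 1010)
  bit 0 = 1: r = r^2 * 13 mod 31 = 1^2 * 13 = 1*13 = 13
  bit 1 = 0: r = r^2 mod 31 = 13^2 = 14
  bit 2 = 1: r = r^2 * 13 mod 31 = 14^2 * 13 = 10*13 = 6
  bit 3 = 0: r = r^2 mod 31 = 6^2 = 5
  -> s = B^a = 5

Answer: 5 13 5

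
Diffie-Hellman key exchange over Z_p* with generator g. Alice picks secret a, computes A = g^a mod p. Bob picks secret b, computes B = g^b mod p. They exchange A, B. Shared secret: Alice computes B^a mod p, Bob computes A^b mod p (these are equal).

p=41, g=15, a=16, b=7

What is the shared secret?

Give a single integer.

A = 15^16 mod 41  (bits of 16 = 10000)
  bit 0 = 1: r = r^2 * 15 mod 41 = 1^2 * 15 = 1*15 = 15
  bit 1 = 0: r = r^2 mod 41 = 15^2 = 20
  bit 2 = 0: r = r^2 mod 41 = 20^2 = 31
  bit 3 = 0: r = r^2 mod 41 = 31^2 = 18
  bit 4 = 0: r = r^2 mod 41 = 18^2 = 37
  -> A = 37
B = 15^7 mod 41  (bits of 7 = 111)
  bit 0 = 1: r = r^2 * 15 mod 41 = 1^2 * 15 = 1*15 = 15
  bit 1 = 1: r = r^2 * 15 mod 41 = 15^2 * 15 = 20*15 = 13
  bit 2 = 1: r = r^2 * 15 mod 41 = 13^2 * 15 = 5*15 = 34
  -> B = 34
s = B^a = 34^16 mod 41  (bits of 16 = 10000)
  bit 0 = 1: r = r^2 * 34 mod 41 = 1^2 * 34 = 1*34 = 34
  bit 1 = 0: r = r^2 mod 41 = 34^2 = 8
  bit 2 = 0: r = r^2 mod 41 = 8^2 = 23
  bit 3 = 0: r = r^2 mod 41 = 23^2 = 37
  bit 4 = 0: r = r^2 mod 41 = 37^2 = 16
  -> s = B^a = 16

Answer: 16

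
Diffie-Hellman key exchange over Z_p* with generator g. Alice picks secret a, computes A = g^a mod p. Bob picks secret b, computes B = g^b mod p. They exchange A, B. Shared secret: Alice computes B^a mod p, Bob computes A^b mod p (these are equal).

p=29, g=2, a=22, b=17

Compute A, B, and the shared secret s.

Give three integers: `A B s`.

A = 2^22 mod 29  (bits of 22 = 10110)
  bit 0 = 1: r = r^2 * 2 mod 29 = 1^2 * 2 = 1*2 = 2
  bit 1 = 0: r = r^2 mod 29 = 2^2 = 4
  bit 2 = 1: r = r^2 * 2 mod 29 = 4^2 * 2 = 16*2 = 3
  bit 3 = 1: r = r^2 * 2 mod 29 = 3^2 * 2 = 9*2 = 18
  bit 4 = 0: r = r^2 mod 29 = 18^2 = 5
  -> A = 5
B = 2^17 mod 29  (bits of 17 = 10001)
  bit 0 = 1: r = r^2 * 2 mod 29 = 1^2 * 2 = 1*2 = 2
  bit 1 = 0: r = r^2 mod 29 = 2^2 = 4
  bit 2 = 0: r = r^2 mod 29 = 4^2 = 16
  bit 3 = 0: r = r^2 mod 29 = 16^2 = 24
  bit 4 = 1: r = r^2 * 2 mod 29 = 24^2 * 2 = 25*2 = 21
  -> B = 21
s = B^a = 21^22 mod 29  (bits of 22 = 10110)
  bit 0 = 1: r = r^2 * 21 mod 29 = 1^2 * 21 = 1*21 = 21
  bit 1 = 0: r = r^2 mod 29 = 21^2 = 6
  bit 2 = 1: r = r^2 * 21 mod 29 = 6^2 * 21 = 7*21 = 2
  bit 3 = 1: r = r^2 * 21 mod 29 = 2^2 * 21 = 4*21 = 26
  bit 4 = 0: r = r^2 mod 29 = 26^2 = 9
  -> s = B^a = 9

Answer: 5 21 9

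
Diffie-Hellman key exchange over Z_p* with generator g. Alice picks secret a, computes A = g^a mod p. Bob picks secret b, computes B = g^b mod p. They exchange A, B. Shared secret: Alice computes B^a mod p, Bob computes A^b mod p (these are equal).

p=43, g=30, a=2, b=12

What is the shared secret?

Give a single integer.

Answer: 4

Derivation:
A = 30^2 mod 43  (bits of 2 = 10)
  bit 0 = 1: r = r^2 * 30 mod 43 = 1^2 * 30 = 1*30 = 30
  bit 1 = 0: r = r^2 mod 43 = 30^2 = 40
  -> A = 40
B = 30^12 mod 43  (bits of 12 = 1100)
  bit 0 = 1: r = r^2 * 30 mod 43 = 1^2 * 30 = 1*30 = 30
  bit 1 = 1: r = r^2 * 30 mod 43 = 30^2 * 30 = 40*30 = 39
  bit 2 = 0: r = r^2 mod 43 = 39^2 = 16
  bit 3 = 0: r = r^2 mod 43 = 16^2 = 41
  -> B = 41
s = B^a = 41^2 mod 43  (bits of 2 = 10)
  bit 0 = 1: r = r^2 * 41 mod 43 = 1^2 * 41 = 1*41 = 41
  bit 1 = 0: r = r^2 mod 43 = 41^2 = 4
  -> s = B^a = 4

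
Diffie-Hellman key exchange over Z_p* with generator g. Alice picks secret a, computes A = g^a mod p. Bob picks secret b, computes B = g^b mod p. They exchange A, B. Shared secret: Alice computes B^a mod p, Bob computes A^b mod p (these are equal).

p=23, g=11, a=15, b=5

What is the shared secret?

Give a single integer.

Answer: 19

Derivation:
A = 11^15 mod 23  (bits of 15 = 1111)
  bit 0 = 1: r = r^2 * 11 mod 23 = 1^2 * 11 = 1*11 = 11
  bit 1 = 1: r = r^2 * 11 mod 23 = 11^2 * 11 = 6*11 = 20
  bit 2 = 1: r = r^2 * 11 mod 23 = 20^2 * 11 = 9*11 = 7
  bit 3 = 1: r = r^2 * 11 mod 23 = 7^2 * 11 = 3*11 = 10
  -> A = 10
B = 11^5 mod 23  (bits of 5 = 101)
  bit 0 = 1: r = r^2 * 11 mod 23 = 1^2 * 11 = 1*11 = 11
  bit 1 = 0: r = r^2 mod 23 = 11^2 = 6
  bit 2 = 1: r = r^2 * 11 mod 23 = 6^2 * 11 = 13*11 = 5
  -> B = 5
s = B^a = 5^15 mod 23  (bits of 15 = 1111)
  bit 0 = 1: r = r^2 * 5 mod 23 = 1^2 * 5 = 1*5 = 5
  bit 1 = 1: r = r^2 * 5 mod 23 = 5^2 * 5 = 2*5 = 10
  bit 2 = 1: r = r^2 * 5 mod 23 = 10^2 * 5 = 8*5 = 17
  bit 3 = 1: r = r^2 * 5 mod 23 = 17^2 * 5 = 13*5 = 19
  -> s = B^a = 19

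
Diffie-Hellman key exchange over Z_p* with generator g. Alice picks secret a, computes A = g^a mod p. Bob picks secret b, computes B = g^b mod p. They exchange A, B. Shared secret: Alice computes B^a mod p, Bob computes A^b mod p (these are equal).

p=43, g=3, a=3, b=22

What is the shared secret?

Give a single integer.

A = 3^3 mod 43  (bits of 3 = 11)
  bit 0 = 1: r = r^2 * 3 mod 43 = 1^2 * 3 = 1*3 = 3
  bit 1 = 1: r = r^2 * 3 mod 43 = 3^2 * 3 = 9*3 = 27
  -> A = 27
B = 3^22 mod 43  (bits of 22 = 10110)
  bit 0 = 1: r = r^2 * 3 mod 43 = 1^2 * 3 = 1*3 = 3
  bit 1 = 0: r = r^2 mod 43 = 3^2 = 9
  bit 2 = 1: r = r^2 * 3 mod 43 = 9^2 * 3 = 38*3 = 28
  bit 3 = 1: r = r^2 * 3 mod 43 = 28^2 * 3 = 10*3 = 30
  bit 4 = 0: r = r^2 mod 43 = 30^2 = 40
  -> B = 40
s = B^a = 40^3 mod 43  (bits of 3 = 11)
  bit 0 = 1: r = r^2 * 40 mod 43 = 1^2 * 40 = 1*40 = 40
  bit 1 = 1: r = r^2 * 40 mod 43 = 40^2 * 40 = 9*40 = 16
  -> s = B^a = 16

Answer: 16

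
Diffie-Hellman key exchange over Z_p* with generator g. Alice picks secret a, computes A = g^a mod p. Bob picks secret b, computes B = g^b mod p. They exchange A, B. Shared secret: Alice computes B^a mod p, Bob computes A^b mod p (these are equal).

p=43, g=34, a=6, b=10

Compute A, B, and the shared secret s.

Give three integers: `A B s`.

Answer: 4 14 21

Derivation:
A = 34^6 mod 43  (bits of 6 = 110)
  bit 0 = 1: r = r^2 * 34 mod 43 = 1^2 * 34 = 1*34 = 34
  bit 1 = 1: r = r^2 * 34 mod 43 = 34^2 * 34 = 38*34 = 2
  bit 2 = 0: r = r^2 mod 43 = 2^2 = 4
  -> A = 4
B = 34^10 mod 43  (bits of 10 = 1010)
  bit 0 = 1: r = r^2 * 34 mod 43 = 1^2 * 34 = 1*34 = 34
  bit 1 = 0: r = r^2 mod 43 = 34^2 = 38
  bit 2 = 1: r = r^2 * 34 mod 43 = 38^2 * 34 = 25*34 = 33
  bit 3 = 0: r = r^2 mod 43 = 33^2 = 14
  -> B = 14
s = B^a = 14^6 mod 43  (bits of 6 = 110)
  bit 0 = 1: r = r^2 * 14 mod 43 = 1^2 * 14 = 1*14 = 14
  bit 1 = 1: r = r^2 * 14 mod 43 = 14^2 * 14 = 24*14 = 35
  bit 2 = 0: r = r^2 mod 43 = 35^2 = 21
  -> s = B^a = 21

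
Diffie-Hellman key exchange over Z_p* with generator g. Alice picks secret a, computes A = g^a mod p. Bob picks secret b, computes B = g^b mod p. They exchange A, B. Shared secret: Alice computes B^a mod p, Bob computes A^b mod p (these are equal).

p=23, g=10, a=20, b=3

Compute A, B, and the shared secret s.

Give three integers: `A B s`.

A = 10^20 mod 23  (bits of 20 = 10100)
  bit 0 = 1: r = r^2 * 10 mod 23 = 1^2 * 10 = 1*10 = 10
  bit 1 = 0: r = r^2 mod 23 = 10^2 = 8
  bit 2 = 1: r = r^2 * 10 mod 23 = 8^2 * 10 = 18*10 = 19
  bit 3 = 0: r = r^2 mod 23 = 19^2 = 16
  bit 4 = 0: r = r^2 mod 23 = 16^2 = 3
  -> A = 3
B = 10^3 mod 23  (bits of 3 = 11)
  bit 0 = 1: r = r^2 * 10 mod 23 = 1^2 * 10 = 1*10 = 10
  bit 1 = 1: r = r^2 * 10 mod 23 = 10^2 * 10 = 8*10 = 11
  -> B = 11
s = B^a = 11^20 mod 23  (bits of 20 = 10100)
  bit 0 = 1: r = r^2 * 11 mod 23 = 1^2 * 11 = 1*11 = 11
  bit 1 = 0: r = r^2 mod 23 = 11^2 = 6
  bit 2 = 1: r = r^2 * 11 mod 23 = 6^2 * 11 = 13*11 = 5
  bit 3 = 0: r = r^2 mod 23 = 5^2 = 2
  bit 4 = 0: r = r^2 mod 23 = 2^2 = 4
  -> s = B^a = 4

Answer: 3 11 4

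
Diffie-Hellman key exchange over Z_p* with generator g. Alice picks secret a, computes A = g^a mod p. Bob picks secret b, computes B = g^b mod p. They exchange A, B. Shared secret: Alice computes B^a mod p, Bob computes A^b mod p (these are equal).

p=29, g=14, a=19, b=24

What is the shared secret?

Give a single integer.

Answer: 23

Derivation:
A = 14^19 mod 29  (bits of 19 = 10011)
  bit 0 = 1: r = r^2 * 14 mod 29 = 1^2 * 14 = 1*14 = 14
  bit 1 = 0: r = r^2 mod 29 = 14^2 = 22
  bit 2 = 0: r = r^2 mod 29 = 22^2 = 20
  bit 3 = 1: r = r^2 * 14 mod 29 = 20^2 * 14 = 23*14 = 3
  bit 4 = 1: r = r^2 * 14 mod 29 = 3^2 * 14 = 9*14 = 10
  -> A = 10
B = 14^24 mod 29  (bits of 24 = 11000)
  bit 0 = 1: r = r^2 * 14 mod 29 = 1^2 * 14 = 1*14 = 14
  bit 1 = 1: r = r^2 * 14 mod 29 = 14^2 * 14 = 22*14 = 18
  bit 2 = 0: r = r^2 mod 29 = 18^2 = 5
  bit 3 = 0: r = r^2 mod 29 = 5^2 = 25
  bit 4 = 0: r = r^2 mod 29 = 25^2 = 16
  -> B = 16
s = B^a = 16^19 mod 29  (bits of 19 = 10011)
  bit 0 = 1: r = r^2 * 16 mod 29 = 1^2 * 16 = 1*16 = 16
  bit 1 = 0: r = r^2 mod 29 = 16^2 = 24
  bit 2 = 0: r = r^2 mod 29 = 24^2 = 25
  bit 3 = 1: r = r^2 * 16 mod 29 = 25^2 * 16 = 16*16 = 24
  bit 4 = 1: r = r^2 * 16 mod 29 = 24^2 * 16 = 25*16 = 23
  -> s = B^a = 23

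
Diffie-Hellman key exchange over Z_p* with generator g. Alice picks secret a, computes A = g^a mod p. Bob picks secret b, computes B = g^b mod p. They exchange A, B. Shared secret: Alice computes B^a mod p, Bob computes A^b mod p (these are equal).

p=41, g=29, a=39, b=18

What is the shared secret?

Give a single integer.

A = 29^39 mod 41  (bits of 39 = 100111)
  bit 0 = 1: r = r^2 * 29 mod 41 = 1^2 * 29 = 1*29 = 29
  bit 1 = 0: r = r^2 mod 41 = 29^2 = 21
  bit 2 = 0: r = r^2 mod 41 = 21^2 = 31
  bit 3 = 1: r = r^2 * 29 mod 41 = 31^2 * 29 = 18*29 = 30
  bit 4 = 1: r = r^2 * 29 mod 41 = 30^2 * 29 = 39*29 = 24
  bit 5 = 1: r = r^2 * 29 mod 41 = 24^2 * 29 = 2*29 = 17
  -> A = 17
B = 29^18 mod 41  (bits of 18 = 10010)
  bit 0 = 1: r = r^2 * 29 mod 41 = 1^2 * 29 = 1*29 = 29
  bit 1 = 0: r = r^2 mod 41 = 29^2 = 21
  bit 2 = 0: r = r^2 mod 41 = 21^2 = 31
  bit 3 = 1: r = r^2 * 29 mod 41 = 31^2 * 29 = 18*29 = 30
  bit 4 = 0: r = r^2 mod 41 = 30^2 = 39
  -> B = 39
s = B^a = 39^39 mod 41  (bits of 39 = 100111)
  bit 0 = 1: r = r^2 * 39 mod 41 = 1^2 * 39 = 1*39 = 39
  bit 1 = 0: r = r^2 mod 41 = 39^2 = 4
  bit 2 = 0: r = r^2 mod 41 = 4^2 = 16
  bit 3 = 1: r = r^2 * 39 mod 41 = 16^2 * 39 = 10*39 = 21
  bit 4 = 1: r = r^2 * 39 mod 41 = 21^2 * 39 = 31*39 = 20
  bit 5 = 1: r = r^2 * 39 mod 41 = 20^2 * 39 = 31*39 = 20
  -> s = B^a = 20

Answer: 20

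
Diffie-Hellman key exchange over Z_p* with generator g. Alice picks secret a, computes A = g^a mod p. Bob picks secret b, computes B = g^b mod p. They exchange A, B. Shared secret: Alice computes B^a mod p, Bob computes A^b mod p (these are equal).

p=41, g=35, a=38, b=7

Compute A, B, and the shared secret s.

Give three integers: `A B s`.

Answer: 8 12 2

Derivation:
A = 35^38 mod 41  (bits of 38 = 100110)
  bit 0 = 1: r = r^2 * 35 mod 41 = 1^2 * 35 = 1*35 = 35
  bit 1 = 0: r = r^2 mod 41 = 35^2 = 36
  bit 2 = 0: r = r^2 mod 41 = 36^2 = 25
  bit 3 = 1: r = r^2 * 35 mod 41 = 25^2 * 35 = 10*35 = 22
  bit 4 = 1: r = r^2 * 35 mod 41 = 22^2 * 35 = 33*35 = 7
  bit 5 = 0: r = r^2 mod 41 = 7^2 = 8
  -> A = 8
B = 35^7 mod 41  (bits of 7 = 111)
  bit 0 = 1: r = r^2 * 35 mod 41 = 1^2 * 35 = 1*35 = 35
  bit 1 = 1: r = r^2 * 35 mod 41 = 35^2 * 35 = 36*35 = 30
  bit 2 = 1: r = r^2 * 35 mod 41 = 30^2 * 35 = 39*35 = 12
  -> B = 12
s = B^a = 12^38 mod 41  (bits of 38 = 100110)
  bit 0 = 1: r = r^2 * 12 mod 41 = 1^2 * 12 = 1*12 = 12
  bit 1 = 0: r = r^2 mod 41 = 12^2 = 21
  bit 2 = 0: r = r^2 mod 41 = 21^2 = 31
  bit 3 = 1: r = r^2 * 12 mod 41 = 31^2 * 12 = 18*12 = 11
  bit 4 = 1: r = r^2 * 12 mod 41 = 11^2 * 12 = 39*12 = 17
  bit 5 = 0: r = r^2 mod 41 = 17^2 = 2
  -> s = B^a = 2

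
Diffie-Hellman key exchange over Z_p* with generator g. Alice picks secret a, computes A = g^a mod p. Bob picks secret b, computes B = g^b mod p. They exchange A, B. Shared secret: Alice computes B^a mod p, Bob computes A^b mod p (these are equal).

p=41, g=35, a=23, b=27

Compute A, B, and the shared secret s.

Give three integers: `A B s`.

Answer: 11 29 6

Derivation:
A = 35^23 mod 41  (bits of 23 = 10111)
  bit 0 = 1: r = r^2 * 35 mod 41 = 1^2 * 35 = 1*35 = 35
  bit 1 = 0: r = r^2 mod 41 = 35^2 = 36
  bit 2 = 1: r = r^2 * 35 mod 41 = 36^2 * 35 = 25*35 = 14
  bit 3 = 1: r = r^2 * 35 mod 41 = 14^2 * 35 = 32*35 = 13
  bit 4 = 1: r = r^2 * 35 mod 41 = 13^2 * 35 = 5*35 = 11
  -> A = 11
B = 35^27 mod 41  (bits of 27 = 11011)
  bit 0 = 1: r = r^2 * 35 mod 41 = 1^2 * 35 = 1*35 = 35
  bit 1 = 1: r = r^2 * 35 mod 41 = 35^2 * 35 = 36*35 = 30
  bit 2 = 0: r = r^2 mod 41 = 30^2 = 39
  bit 3 = 1: r = r^2 * 35 mod 41 = 39^2 * 35 = 4*35 = 17
  bit 4 = 1: r = r^2 * 35 mod 41 = 17^2 * 35 = 2*35 = 29
  -> B = 29
s = B^a = 29^23 mod 41  (bits of 23 = 10111)
  bit 0 = 1: r = r^2 * 29 mod 41 = 1^2 * 29 = 1*29 = 29
  bit 1 = 0: r = r^2 mod 41 = 29^2 = 21
  bit 2 = 1: r = r^2 * 29 mod 41 = 21^2 * 29 = 31*29 = 38
  bit 3 = 1: r = r^2 * 29 mod 41 = 38^2 * 29 = 9*29 = 15
  bit 4 = 1: r = r^2 * 29 mod 41 = 15^2 * 29 = 20*29 = 6
  -> s = B^a = 6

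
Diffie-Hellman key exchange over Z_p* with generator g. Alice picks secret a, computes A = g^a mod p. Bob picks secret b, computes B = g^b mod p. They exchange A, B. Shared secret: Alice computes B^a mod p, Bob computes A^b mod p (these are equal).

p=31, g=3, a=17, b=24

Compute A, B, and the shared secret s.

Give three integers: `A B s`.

Answer: 22 2 4

Derivation:
A = 3^17 mod 31  (bits of 17 = 10001)
  bit 0 = 1: r = r^2 * 3 mod 31 = 1^2 * 3 = 1*3 = 3
  bit 1 = 0: r = r^2 mod 31 = 3^2 = 9
  bit 2 = 0: r = r^2 mod 31 = 9^2 = 19
  bit 3 = 0: r = r^2 mod 31 = 19^2 = 20
  bit 4 = 1: r = r^2 * 3 mod 31 = 20^2 * 3 = 28*3 = 22
  -> A = 22
B = 3^24 mod 31  (bits of 24 = 11000)
  bit 0 = 1: r = r^2 * 3 mod 31 = 1^2 * 3 = 1*3 = 3
  bit 1 = 1: r = r^2 * 3 mod 31 = 3^2 * 3 = 9*3 = 27
  bit 2 = 0: r = r^2 mod 31 = 27^2 = 16
  bit 3 = 0: r = r^2 mod 31 = 16^2 = 8
  bit 4 = 0: r = r^2 mod 31 = 8^2 = 2
  -> B = 2
s = B^a = 2^17 mod 31  (bits of 17 = 10001)
  bit 0 = 1: r = r^2 * 2 mod 31 = 1^2 * 2 = 1*2 = 2
  bit 1 = 0: r = r^2 mod 31 = 2^2 = 4
  bit 2 = 0: r = r^2 mod 31 = 4^2 = 16
  bit 3 = 0: r = r^2 mod 31 = 16^2 = 8
  bit 4 = 1: r = r^2 * 2 mod 31 = 8^2 * 2 = 2*2 = 4
  -> s = B^a = 4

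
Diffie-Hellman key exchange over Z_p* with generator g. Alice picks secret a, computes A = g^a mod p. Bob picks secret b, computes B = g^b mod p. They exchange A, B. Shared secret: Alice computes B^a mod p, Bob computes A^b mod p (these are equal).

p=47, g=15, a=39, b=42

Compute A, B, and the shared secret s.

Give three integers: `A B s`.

Answer: 20 8 4

Derivation:
A = 15^39 mod 47  (bits of 39 = 100111)
  bit 0 = 1: r = r^2 * 15 mod 47 = 1^2 * 15 = 1*15 = 15
  bit 1 = 0: r = r^2 mod 47 = 15^2 = 37
  bit 2 = 0: r = r^2 mod 47 = 37^2 = 6
  bit 3 = 1: r = r^2 * 15 mod 47 = 6^2 * 15 = 36*15 = 23
  bit 4 = 1: r = r^2 * 15 mod 47 = 23^2 * 15 = 12*15 = 39
  bit 5 = 1: r = r^2 * 15 mod 47 = 39^2 * 15 = 17*15 = 20
  -> A = 20
B = 15^42 mod 47  (bits of 42 = 101010)
  bit 0 = 1: r = r^2 * 15 mod 47 = 1^2 * 15 = 1*15 = 15
  bit 1 = 0: r = r^2 mod 47 = 15^2 = 37
  bit 2 = 1: r = r^2 * 15 mod 47 = 37^2 * 15 = 6*15 = 43
  bit 3 = 0: r = r^2 mod 47 = 43^2 = 16
  bit 4 = 1: r = r^2 * 15 mod 47 = 16^2 * 15 = 21*15 = 33
  bit 5 = 0: r = r^2 mod 47 = 33^2 = 8
  -> B = 8
s = B^a = 8^39 mod 47  (bits of 39 = 100111)
  bit 0 = 1: r = r^2 * 8 mod 47 = 1^2 * 8 = 1*8 = 8
  bit 1 = 0: r = r^2 mod 47 = 8^2 = 17
  bit 2 = 0: r = r^2 mod 47 = 17^2 = 7
  bit 3 = 1: r = r^2 * 8 mod 47 = 7^2 * 8 = 2*8 = 16
  bit 4 = 1: r = r^2 * 8 mod 47 = 16^2 * 8 = 21*8 = 27
  bit 5 = 1: r = r^2 * 8 mod 47 = 27^2 * 8 = 24*8 = 4
  -> s = B^a = 4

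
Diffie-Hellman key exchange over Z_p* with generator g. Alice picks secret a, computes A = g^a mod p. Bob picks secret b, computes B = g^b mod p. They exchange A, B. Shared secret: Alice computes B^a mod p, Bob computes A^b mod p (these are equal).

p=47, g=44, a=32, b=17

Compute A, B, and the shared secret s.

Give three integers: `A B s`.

A = 44^32 mod 47  (bits of 32 = 100000)
  bit 0 = 1: r = r^2 * 44 mod 47 = 1^2 * 44 = 1*44 = 44
  bit 1 = 0: r = r^2 mod 47 = 44^2 = 9
  bit 2 = 0: r = r^2 mod 47 = 9^2 = 34
  bit 3 = 0: r = r^2 mod 47 = 34^2 = 28
  bit 4 = 0: r = r^2 mod 47 = 28^2 = 32
  bit 5 = 0: r = r^2 mod 47 = 32^2 = 37
  -> A = 37
B = 44^17 mod 47  (bits of 17 = 10001)
  bit 0 = 1: r = r^2 * 44 mod 47 = 1^2 * 44 = 1*44 = 44
  bit 1 = 0: r = r^2 mod 47 = 44^2 = 9
  bit 2 = 0: r = r^2 mod 47 = 9^2 = 34
  bit 3 = 0: r = r^2 mod 47 = 34^2 = 28
  bit 4 = 1: r = r^2 * 44 mod 47 = 28^2 * 44 = 32*44 = 45
  -> B = 45
s = B^a = 45^32 mod 47  (bits of 32 = 100000)
  bit 0 = 1: r = r^2 * 45 mod 47 = 1^2 * 45 = 1*45 = 45
  bit 1 = 0: r = r^2 mod 47 = 45^2 = 4
  bit 2 = 0: r = r^2 mod 47 = 4^2 = 16
  bit 3 = 0: r = r^2 mod 47 = 16^2 = 21
  bit 4 = 0: r = r^2 mod 47 = 21^2 = 18
  bit 5 = 0: r = r^2 mod 47 = 18^2 = 42
  -> s = B^a = 42

Answer: 37 45 42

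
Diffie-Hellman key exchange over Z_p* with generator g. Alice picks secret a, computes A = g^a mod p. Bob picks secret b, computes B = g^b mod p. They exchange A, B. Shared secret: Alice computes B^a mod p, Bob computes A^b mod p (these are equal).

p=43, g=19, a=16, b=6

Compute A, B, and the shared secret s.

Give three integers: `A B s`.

A = 19^16 mod 43  (bits of 16 = 10000)
  bit 0 = 1: r = r^2 * 19 mod 43 = 1^2 * 19 = 1*19 = 19
  bit 1 = 0: r = r^2 mod 43 = 19^2 = 17
  bit 2 = 0: r = r^2 mod 43 = 17^2 = 31
  bit 3 = 0: r = r^2 mod 43 = 31^2 = 15
  bit 4 = 0: r = r^2 mod 43 = 15^2 = 10
  -> A = 10
B = 19^6 mod 43  (bits of 6 = 110)
  bit 0 = 1: r = r^2 * 19 mod 43 = 1^2 * 19 = 1*19 = 19
  bit 1 = 1: r = r^2 * 19 mod 43 = 19^2 * 19 = 17*19 = 22
  bit 2 = 0: r = r^2 mod 43 = 22^2 = 11
  -> B = 11
s = B^a = 11^16 mod 43  (bits of 16 = 10000)
  bit 0 = 1: r = r^2 * 11 mod 43 = 1^2 * 11 = 1*11 = 11
  bit 1 = 0: r = r^2 mod 43 = 11^2 = 35
  bit 2 = 0: r = r^2 mod 43 = 35^2 = 21
  bit 3 = 0: r = r^2 mod 43 = 21^2 = 11
  bit 4 = 0: r = r^2 mod 43 = 11^2 = 35
  -> s = B^a = 35

Answer: 10 11 35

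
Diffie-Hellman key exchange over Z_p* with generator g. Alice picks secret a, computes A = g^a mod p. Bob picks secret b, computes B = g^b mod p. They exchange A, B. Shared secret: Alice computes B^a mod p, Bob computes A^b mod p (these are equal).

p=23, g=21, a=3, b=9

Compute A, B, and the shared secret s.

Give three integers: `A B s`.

A = 21^3 mod 23  (bits of 3 = 11)
  bit 0 = 1: r = r^2 * 21 mod 23 = 1^2 * 21 = 1*21 = 21
  bit 1 = 1: r = r^2 * 21 mod 23 = 21^2 * 21 = 4*21 = 15
  -> A = 15
B = 21^9 mod 23  (bits of 9 = 1001)
  bit 0 = 1: r = r^2 * 21 mod 23 = 1^2 * 21 = 1*21 = 21
  bit 1 = 0: r = r^2 mod 23 = 21^2 = 4
  bit 2 = 0: r = r^2 mod 23 = 4^2 = 16
  bit 3 = 1: r = r^2 * 21 mod 23 = 16^2 * 21 = 3*21 = 17
  -> B = 17
s = B^a = 17^3 mod 23  (bits of 3 = 11)
  bit 0 = 1: r = r^2 * 17 mod 23 = 1^2 * 17 = 1*17 = 17
  bit 1 = 1: r = r^2 * 17 mod 23 = 17^2 * 17 = 13*17 = 14
  -> s = B^a = 14

Answer: 15 17 14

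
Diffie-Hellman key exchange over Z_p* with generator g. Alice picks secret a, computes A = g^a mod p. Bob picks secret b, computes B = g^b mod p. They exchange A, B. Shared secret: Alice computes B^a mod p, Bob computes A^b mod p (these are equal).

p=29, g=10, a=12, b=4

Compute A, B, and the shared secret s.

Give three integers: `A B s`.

A = 10^12 mod 29  (bits of 12 = 1100)
  bit 0 = 1: r = r^2 * 10 mod 29 = 1^2 * 10 = 1*10 = 10
  bit 1 = 1: r = r^2 * 10 mod 29 = 10^2 * 10 = 13*10 = 14
  bit 2 = 0: r = r^2 mod 29 = 14^2 = 22
  bit 3 = 0: r = r^2 mod 29 = 22^2 = 20
  -> A = 20
B = 10^4 mod 29  (bits of 4 = 100)
  bit 0 = 1: r = r^2 * 10 mod 29 = 1^2 * 10 = 1*10 = 10
  bit 1 = 0: r = r^2 mod 29 = 10^2 = 13
  bit 2 = 0: r = r^2 mod 29 = 13^2 = 24
  -> B = 24
s = B^a = 24^12 mod 29  (bits of 12 = 1100)
  bit 0 = 1: r = r^2 * 24 mod 29 = 1^2 * 24 = 1*24 = 24
  bit 1 = 1: r = r^2 * 24 mod 29 = 24^2 * 24 = 25*24 = 20
  bit 2 = 0: r = r^2 mod 29 = 20^2 = 23
  bit 3 = 0: r = r^2 mod 29 = 23^2 = 7
  -> s = B^a = 7

Answer: 20 24 7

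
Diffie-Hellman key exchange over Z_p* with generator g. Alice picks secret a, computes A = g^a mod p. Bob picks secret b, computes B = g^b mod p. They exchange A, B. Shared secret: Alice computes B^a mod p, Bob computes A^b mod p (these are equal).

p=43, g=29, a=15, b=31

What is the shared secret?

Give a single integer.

Answer: 8

Derivation:
A = 29^15 mod 43  (bits of 15 = 1111)
  bit 0 = 1: r = r^2 * 29 mod 43 = 1^2 * 29 = 1*29 = 29
  bit 1 = 1: r = r^2 * 29 mod 43 = 29^2 * 29 = 24*29 = 8
  bit 2 = 1: r = r^2 * 29 mod 43 = 8^2 * 29 = 21*29 = 7
  bit 3 = 1: r = r^2 * 29 mod 43 = 7^2 * 29 = 6*29 = 2
  -> A = 2
B = 29^31 mod 43  (bits of 31 = 11111)
  bit 0 = 1: r = r^2 * 29 mod 43 = 1^2 * 29 = 1*29 = 29
  bit 1 = 1: r = r^2 * 29 mod 43 = 29^2 * 29 = 24*29 = 8
  bit 2 = 1: r = r^2 * 29 mod 43 = 8^2 * 29 = 21*29 = 7
  bit 3 = 1: r = r^2 * 29 mod 43 = 7^2 * 29 = 6*29 = 2
  bit 4 = 1: r = r^2 * 29 mod 43 = 2^2 * 29 = 4*29 = 30
  -> B = 30
s = B^a = 30^15 mod 43  (bits of 15 = 1111)
  bit 0 = 1: r = r^2 * 30 mod 43 = 1^2 * 30 = 1*30 = 30
  bit 1 = 1: r = r^2 * 30 mod 43 = 30^2 * 30 = 40*30 = 39
  bit 2 = 1: r = r^2 * 30 mod 43 = 39^2 * 30 = 16*30 = 7
  bit 3 = 1: r = r^2 * 30 mod 43 = 7^2 * 30 = 6*30 = 8
  -> s = B^a = 8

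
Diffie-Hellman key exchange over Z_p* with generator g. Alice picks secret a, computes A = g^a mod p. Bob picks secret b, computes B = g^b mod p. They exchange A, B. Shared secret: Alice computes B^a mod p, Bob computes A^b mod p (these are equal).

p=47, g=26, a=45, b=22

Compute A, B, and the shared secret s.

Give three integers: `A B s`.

A = 26^45 mod 47  (bits of 45 = 101101)
  bit 0 = 1: r = r^2 * 26 mod 47 = 1^2 * 26 = 1*26 = 26
  bit 1 = 0: r = r^2 mod 47 = 26^2 = 18
  bit 2 = 1: r = r^2 * 26 mod 47 = 18^2 * 26 = 42*26 = 11
  bit 3 = 1: r = r^2 * 26 mod 47 = 11^2 * 26 = 27*26 = 44
  bit 4 = 0: r = r^2 mod 47 = 44^2 = 9
  bit 5 = 1: r = r^2 * 26 mod 47 = 9^2 * 26 = 34*26 = 38
  -> A = 38
B = 26^22 mod 47  (bits of 22 = 10110)
  bit 0 = 1: r = r^2 * 26 mod 47 = 1^2 * 26 = 1*26 = 26
  bit 1 = 0: r = r^2 mod 47 = 26^2 = 18
  bit 2 = 1: r = r^2 * 26 mod 47 = 18^2 * 26 = 42*26 = 11
  bit 3 = 1: r = r^2 * 26 mod 47 = 11^2 * 26 = 27*26 = 44
  bit 4 = 0: r = r^2 mod 47 = 44^2 = 9
  -> B = 9
s = B^a = 9^45 mod 47  (bits of 45 = 101101)
  bit 0 = 1: r = r^2 * 9 mod 47 = 1^2 * 9 = 1*9 = 9
  bit 1 = 0: r = r^2 mod 47 = 9^2 = 34
  bit 2 = 1: r = r^2 * 9 mod 47 = 34^2 * 9 = 28*9 = 17
  bit 3 = 1: r = r^2 * 9 mod 47 = 17^2 * 9 = 7*9 = 16
  bit 4 = 0: r = r^2 mod 47 = 16^2 = 21
  bit 5 = 1: r = r^2 * 9 mod 47 = 21^2 * 9 = 18*9 = 21
  -> s = B^a = 21

Answer: 38 9 21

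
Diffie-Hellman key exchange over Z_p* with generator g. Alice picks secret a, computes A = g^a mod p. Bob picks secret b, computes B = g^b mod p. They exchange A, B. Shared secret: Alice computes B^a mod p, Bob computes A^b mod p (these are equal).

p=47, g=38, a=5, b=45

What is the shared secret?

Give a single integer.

Answer: 11

Derivation:
A = 38^5 mod 47  (bits of 5 = 101)
  bit 0 = 1: r = r^2 * 38 mod 47 = 1^2 * 38 = 1*38 = 38
  bit 1 = 0: r = r^2 mod 47 = 38^2 = 34
  bit 2 = 1: r = r^2 * 38 mod 47 = 34^2 * 38 = 28*38 = 30
  -> A = 30
B = 38^45 mod 47  (bits of 45 = 101101)
  bit 0 = 1: r = r^2 * 38 mod 47 = 1^2 * 38 = 1*38 = 38
  bit 1 = 0: r = r^2 mod 47 = 38^2 = 34
  bit 2 = 1: r = r^2 * 38 mod 47 = 34^2 * 38 = 28*38 = 30
  bit 3 = 1: r = r^2 * 38 mod 47 = 30^2 * 38 = 7*38 = 31
  bit 4 = 0: r = r^2 mod 47 = 31^2 = 21
  bit 5 = 1: r = r^2 * 38 mod 47 = 21^2 * 38 = 18*38 = 26
  -> B = 26
s = B^a = 26^5 mod 47  (bits of 5 = 101)
  bit 0 = 1: r = r^2 * 26 mod 47 = 1^2 * 26 = 1*26 = 26
  bit 1 = 0: r = r^2 mod 47 = 26^2 = 18
  bit 2 = 1: r = r^2 * 26 mod 47 = 18^2 * 26 = 42*26 = 11
  -> s = B^a = 11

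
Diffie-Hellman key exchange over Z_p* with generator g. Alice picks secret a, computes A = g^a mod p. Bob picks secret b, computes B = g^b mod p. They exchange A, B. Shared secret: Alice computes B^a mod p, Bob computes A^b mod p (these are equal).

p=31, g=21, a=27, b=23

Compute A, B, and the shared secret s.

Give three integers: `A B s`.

Answer: 27 17 29

Derivation:
A = 21^27 mod 31  (bits of 27 = 11011)
  bit 0 = 1: r = r^2 * 21 mod 31 = 1^2 * 21 = 1*21 = 21
  bit 1 = 1: r = r^2 * 21 mod 31 = 21^2 * 21 = 7*21 = 23
  bit 2 = 0: r = r^2 mod 31 = 23^2 = 2
  bit 3 = 1: r = r^2 * 21 mod 31 = 2^2 * 21 = 4*21 = 22
  bit 4 = 1: r = r^2 * 21 mod 31 = 22^2 * 21 = 19*21 = 27
  -> A = 27
B = 21^23 mod 31  (bits of 23 = 10111)
  bit 0 = 1: r = r^2 * 21 mod 31 = 1^2 * 21 = 1*21 = 21
  bit 1 = 0: r = r^2 mod 31 = 21^2 = 7
  bit 2 = 1: r = r^2 * 21 mod 31 = 7^2 * 21 = 18*21 = 6
  bit 3 = 1: r = r^2 * 21 mod 31 = 6^2 * 21 = 5*21 = 12
  bit 4 = 1: r = r^2 * 21 mod 31 = 12^2 * 21 = 20*21 = 17
  -> B = 17
s = B^a = 17^27 mod 31  (bits of 27 = 11011)
  bit 0 = 1: r = r^2 * 17 mod 31 = 1^2 * 17 = 1*17 = 17
  bit 1 = 1: r = r^2 * 17 mod 31 = 17^2 * 17 = 10*17 = 15
  bit 2 = 0: r = r^2 mod 31 = 15^2 = 8
  bit 3 = 1: r = r^2 * 17 mod 31 = 8^2 * 17 = 2*17 = 3
  bit 4 = 1: r = r^2 * 17 mod 31 = 3^2 * 17 = 9*17 = 29
  -> s = B^a = 29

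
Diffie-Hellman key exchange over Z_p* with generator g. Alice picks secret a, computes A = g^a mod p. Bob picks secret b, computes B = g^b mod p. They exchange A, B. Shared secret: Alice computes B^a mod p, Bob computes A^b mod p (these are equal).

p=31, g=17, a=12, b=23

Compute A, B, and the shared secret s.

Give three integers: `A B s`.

A = 17^12 mod 31  (bits of 12 = 1100)
  bit 0 = 1: r = r^2 * 17 mod 31 = 1^2 * 17 = 1*17 = 17
  bit 1 = 1: r = r^2 * 17 mod 31 = 17^2 * 17 = 10*17 = 15
  bit 2 = 0: r = r^2 mod 31 = 15^2 = 8
  bit 3 = 0: r = r^2 mod 31 = 8^2 = 2
  -> A = 2
B = 17^23 mod 31  (bits of 23 = 10111)
  bit 0 = 1: r = r^2 * 17 mod 31 = 1^2 * 17 = 1*17 = 17
  bit 1 = 0: r = r^2 mod 31 = 17^2 = 10
  bit 2 = 1: r = r^2 * 17 mod 31 = 10^2 * 17 = 7*17 = 26
  bit 3 = 1: r = r^2 * 17 mod 31 = 26^2 * 17 = 25*17 = 22
  bit 4 = 1: r = r^2 * 17 mod 31 = 22^2 * 17 = 19*17 = 13
  -> B = 13
s = B^a = 13^12 mod 31  (bits of 12 = 1100)
  bit 0 = 1: r = r^2 * 13 mod 31 = 1^2 * 13 = 1*13 = 13
  bit 1 = 1: r = r^2 * 13 mod 31 = 13^2 * 13 = 14*13 = 27
  bit 2 = 0: r = r^2 mod 31 = 27^2 = 16
  bit 3 = 0: r = r^2 mod 31 = 16^2 = 8
  -> s = B^a = 8

Answer: 2 13 8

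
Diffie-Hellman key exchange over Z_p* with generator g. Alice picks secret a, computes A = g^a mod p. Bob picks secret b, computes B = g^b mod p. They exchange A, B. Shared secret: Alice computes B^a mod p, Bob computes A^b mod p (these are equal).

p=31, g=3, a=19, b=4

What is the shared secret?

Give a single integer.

A = 3^19 mod 31  (bits of 19 = 10011)
  bit 0 = 1: r = r^2 * 3 mod 31 = 1^2 * 3 = 1*3 = 3
  bit 1 = 0: r = r^2 mod 31 = 3^2 = 9
  bit 2 = 0: r = r^2 mod 31 = 9^2 = 19
  bit 3 = 1: r = r^2 * 3 mod 31 = 19^2 * 3 = 20*3 = 29
  bit 4 = 1: r = r^2 * 3 mod 31 = 29^2 * 3 = 4*3 = 12
  -> A = 12
B = 3^4 mod 31  (bits of 4 = 100)
  bit 0 = 1: r = r^2 * 3 mod 31 = 1^2 * 3 = 1*3 = 3
  bit 1 = 0: r = r^2 mod 31 = 3^2 = 9
  bit 2 = 0: r = r^2 mod 31 = 9^2 = 19
  -> B = 19
s = B^a = 19^19 mod 31  (bits of 19 = 10011)
  bit 0 = 1: r = r^2 * 19 mod 31 = 1^2 * 19 = 1*19 = 19
  bit 1 = 0: r = r^2 mod 31 = 19^2 = 20
  bit 2 = 0: r = r^2 mod 31 = 20^2 = 28
  bit 3 = 1: r = r^2 * 19 mod 31 = 28^2 * 19 = 9*19 = 16
  bit 4 = 1: r = r^2 * 19 mod 31 = 16^2 * 19 = 8*19 = 28
  -> s = B^a = 28

Answer: 28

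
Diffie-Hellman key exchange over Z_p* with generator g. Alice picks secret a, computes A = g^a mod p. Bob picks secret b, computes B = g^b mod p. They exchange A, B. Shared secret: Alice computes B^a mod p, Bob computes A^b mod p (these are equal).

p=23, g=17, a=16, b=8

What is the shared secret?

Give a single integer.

Answer: 3

Derivation:
A = 17^16 mod 23  (bits of 16 = 10000)
  bit 0 = 1: r = r^2 * 17 mod 23 = 1^2 * 17 = 1*17 = 17
  bit 1 = 0: r = r^2 mod 23 = 17^2 = 13
  bit 2 = 0: r = r^2 mod 23 = 13^2 = 8
  bit 3 = 0: r = r^2 mod 23 = 8^2 = 18
  bit 4 = 0: r = r^2 mod 23 = 18^2 = 2
  -> A = 2
B = 17^8 mod 23  (bits of 8 = 1000)
  bit 0 = 1: r = r^2 * 17 mod 23 = 1^2 * 17 = 1*17 = 17
  bit 1 = 0: r = r^2 mod 23 = 17^2 = 13
  bit 2 = 0: r = r^2 mod 23 = 13^2 = 8
  bit 3 = 0: r = r^2 mod 23 = 8^2 = 18
  -> B = 18
s = B^a = 18^16 mod 23  (bits of 16 = 10000)
  bit 0 = 1: r = r^2 * 18 mod 23 = 1^2 * 18 = 1*18 = 18
  bit 1 = 0: r = r^2 mod 23 = 18^2 = 2
  bit 2 = 0: r = r^2 mod 23 = 2^2 = 4
  bit 3 = 0: r = r^2 mod 23 = 4^2 = 16
  bit 4 = 0: r = r^2 mod 23 = 16^2 = 3
  -> s = B^a = 3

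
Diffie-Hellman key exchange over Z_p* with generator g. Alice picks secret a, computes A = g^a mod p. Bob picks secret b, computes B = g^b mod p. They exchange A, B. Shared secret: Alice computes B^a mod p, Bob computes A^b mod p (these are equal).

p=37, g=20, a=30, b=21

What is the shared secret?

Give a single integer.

A = 20^30 mod 37  (bits of 30 = 11110)
  bit 0 = 1: r = r^2 * 20 mod 37 = 1^2 * 20 = 1*20 = 20
  bit 1 = 1: r = r^2 * 20 mod 37 = 20^2 * 20 = 30*20 = 8
  bit 2 = 1: r = r^2 * 20 mod 37 = 8^2 * 20 = 27*20 = 22
  bit 3 = 1: r = r^2 * 20 mod 37 = 22^2 * 20 = 3*20 = 23
  bit 4 = 0: r = r^2 mod 37 = 23^2 = 11
  -> A = 11
B = 20^21 mod 37  (bits of 21 = 10101)
  bit 0 = 1: r = r^2 * 20 mod 37 = 1^2 * 20 = 1*20 = 20
  bit 1 = 0: r = r^2 mod 37 = 20^2 = 30
  bit 2 = 1: r = r^2 * 20 mod 37 = 30^2 * 20 = 12*20 = 18
  bit 3 = 0: r = r^2 mod 37 = 18^2 = 28
  bit 4 = 1: r = r^2 * 20 mod 37 = 28^2 * 20 = 7*20 = 29
  -> B = 29
s = B^a = 29^30 mod 37  (bits of 30 = 11110)
  bit 0 = 1: r = r^2 * 29 mod 37 = 1^2 * 29 = 1*29 = 29
  bit 1 = 1: r = r^2 * 29 mod 37 = 29^2 * 29 = 27*29 = 6
  bit 2 = 1: r = r^2 * 29 mod 37 = 6^2 * 29 = 36*29 = 8
  bit 3 = 1: r = r^2 * 29 mod 37 = 8^2 * 29 = 27*29 = 6
  bit 4 = 0: r = r^2 mod 37 = 6^2 = 36
  -> s = B^a = 36

Answer: 36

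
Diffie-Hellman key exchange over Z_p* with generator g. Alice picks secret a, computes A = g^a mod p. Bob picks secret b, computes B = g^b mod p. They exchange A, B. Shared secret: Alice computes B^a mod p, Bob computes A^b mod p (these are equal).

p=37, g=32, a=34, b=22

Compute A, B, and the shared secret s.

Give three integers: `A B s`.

Answer: 3 4 7

Derivation:
A = 32^34 mod 37  (bits of 34 = 100010)
  bit 0 = 1: r = r^2 * 32 mod 37 = 1^2 * 32 = 1*32 = 32
  bit 1 = 0: r = r^2 mod 37 = 32^2 = 25
  bit 2 = 0: r = r^2 mod 37 = 25^2 = 33
  bit 3 = 0: r = r^2 mod 37 = 33^2 = 16
  bit 4 = 1: r = r^2 * 32 mod 37 = 16^2 * 32 = 34*32 = 15
  bit 5 = 0: r = r^2 mod 37 = 15^2 = 3
  -> A = 3
B = 32^22 mod 37  (bits of 22 = 10110)
  bit 0 = 1: r = r^2 * 32 mod 37 = 1^2 * 32 = 1*32 = 32
  bit 1 = 0: r = r^2 mod 37 = 32^2 = 25
  bit 2 = 1: r = r^2 * 32 mod 37 = 25^2 * 32 = 33*32 = 20
  bit 3 = 1: r = r^2 * 32 mod 37 = 20^2 * 32 = 30*32 = 35
  bit 4 = 0: r = r^2 mod 37 = 35^2 = 4
  -> B = 4
s = B^a = 4^34 mod 37  (bits of 34 = 100010)
  bit 0 = 1: r = r^2 * 4 mod 37 = 1^2 * 4 = 1*4 = 4
  bit 1 = 0: r = r^2 mod 37 = 4^2 = 16
  bit 2 = 0: r = r^2 mod 37 = 16^2 = 34
  bit 3 = 0: r = r^2 mod 37 = 34^2 = 9
  bit 4 = 1: r = r^2 * 4 mod 37 = 9^2 * 4 = 7*4 = 28
  bit 5 = 0: r = r^2 mod 37 = 28^2 = 7
  -> s = B^a = 7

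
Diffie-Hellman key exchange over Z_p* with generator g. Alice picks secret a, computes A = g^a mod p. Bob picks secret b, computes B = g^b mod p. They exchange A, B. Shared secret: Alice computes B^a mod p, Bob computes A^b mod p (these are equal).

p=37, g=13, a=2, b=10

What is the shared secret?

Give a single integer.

Answer: 16

Derivation:
A = 13^2 mod 37  (bits of 2 = 10)
  bit 0 = 1: r = r^2 * 13 mod 37 = 1^2 * 13 = 1*13 = 13
  bit 1 = 0: r = r^2 mod 37 = 13^2 = 21
  -> A = 21
B = 13^10 mod 37  (bits of 10 = 1010)
  bit 0 = 1: r = r^2 * 13 mod 37 = 1^2 * 13 = 1*13 = 13
  bit 1 = 0: r = r^2 mod 37 = 13^2 = 21
  bit 2 = 1: r = r^2 * 13 mod 37 = 21^2 * 13 = 34*13 = 35
  bit 3 = 0: r = r^2 mod 37 = 35^2 = 4
  -> B = 4
s = B^a = 4^2 mod 37  (bits of 2 = 10)
  bit 0 = 1: r = r^2 * 4 mod 37 = 1^2 * 4 = 1*4 = 4
  bit 1 = 0: r = r^2 mod 37 = 4^2 = 16
  -> s = B^a = 16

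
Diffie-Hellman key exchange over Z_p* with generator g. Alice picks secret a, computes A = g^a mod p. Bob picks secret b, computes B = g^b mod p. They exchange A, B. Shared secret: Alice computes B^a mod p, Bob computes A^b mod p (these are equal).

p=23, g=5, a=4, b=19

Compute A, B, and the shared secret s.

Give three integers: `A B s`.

Answer: 4 7 9

Derivation:
A = 5^4 mod 23  (bits of 4 = 100)
  bit 0 = 1: r = r^2 * 5 mod 23 = 1^2 * 5 = 1*5 = 5
  bit 1 = 0: r = r^2 mod 23 = 5^2 = 2
  bit 2 = 0: r = r^2 mod 23 = 2^2 = 4
  -> A = 4
B = 5^19 mod 23  (bits of 19 = 10011)
  bit 0 = 1: r = r^2 * 5 mod 23 = 1^2 * 5 = 1*5 = 5
  bit 1 = 0: r = r^2 mod 23 = 5^2 = 2
  bit 2 = 0: r = r^2 mod 23 = 2^2 = 4
  bit 3 = 1: r = r^2 * 5 mod 23 = 4^2 * 5 = 16*5 = 11
  bit 4 = 1: r = r^2 * 5 mod 23 = 11^2 * 5 = 6*5 = 7
  -> B = 7
s = B^a = 7^4 mod 23  (bits of 4 = 100)
  bit 0 = 1: r = r^2 * 7 mod 23 = 1^2 * 7 = 1*7 = 7
  bit 1 = 0: r = r^2 mod 23 = 7^2 = 3
  bit 2 = 0: r = r^2 mod 23 = 3^2 = 9
  -> s = B^a = 9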